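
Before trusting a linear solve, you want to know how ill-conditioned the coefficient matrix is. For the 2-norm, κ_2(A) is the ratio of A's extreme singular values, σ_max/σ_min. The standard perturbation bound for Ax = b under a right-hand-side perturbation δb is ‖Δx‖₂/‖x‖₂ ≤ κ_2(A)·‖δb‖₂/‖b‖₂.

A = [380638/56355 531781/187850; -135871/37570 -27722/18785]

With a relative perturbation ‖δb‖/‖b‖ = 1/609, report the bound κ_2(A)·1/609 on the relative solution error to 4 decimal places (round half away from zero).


M = AᵀA = [516048101/8791380 447950336/18315375; 447950336/18315375 1244435849/122102500]. tr(M)=223982057/3251250, det(M)=47458321/650250000
char-poly roots: 6889/100 and 6889/6502500
so κ_2 = √((6889/100) / (6889/6502500)) = 255.0000
perturbation bound = 255.0000·1/609 = 0.4187

0.4187


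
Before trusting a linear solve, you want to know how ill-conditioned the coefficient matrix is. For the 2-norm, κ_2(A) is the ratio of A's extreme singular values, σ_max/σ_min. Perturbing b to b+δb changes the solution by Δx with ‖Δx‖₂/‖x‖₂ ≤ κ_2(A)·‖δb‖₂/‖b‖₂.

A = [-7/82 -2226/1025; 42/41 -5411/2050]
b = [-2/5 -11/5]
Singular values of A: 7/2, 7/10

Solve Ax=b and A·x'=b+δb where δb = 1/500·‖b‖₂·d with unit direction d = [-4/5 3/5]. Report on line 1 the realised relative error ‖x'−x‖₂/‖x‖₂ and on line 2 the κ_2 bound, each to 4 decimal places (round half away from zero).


0.0042
0.0100

σ_max = 7/2, σ_min = 7/10
condition number: (7/2) ÷ (7/10) = 5.0000
bound on ‖Δx‖/‖x‖: κ·ε = 5.0000·1/500 = 0.0100
solve Ax = b  →  x = [-1.5192 0.2439]
‖b‖ = 2.2361, ‖x‖ = 1.5386
re-solving with b+δb shifts x by Δx of norm 0.0064
relative error = 0.0042
realised/bound (from unrounded values) ≈ 0.4152


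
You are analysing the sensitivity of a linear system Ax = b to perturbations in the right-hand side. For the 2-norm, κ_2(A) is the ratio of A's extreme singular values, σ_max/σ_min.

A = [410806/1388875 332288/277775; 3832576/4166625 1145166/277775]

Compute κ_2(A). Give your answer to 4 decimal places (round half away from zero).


form AᵀA = [25931988676/27777222225 2559175168/617271605; 2559175168/617271605 2274912772/123454321] with trace 319921096/16524225 and determinant 234256/16524225
char-poly roots: 484/25 and 484/660969
κ_2(A) = √(λ_max/λ_min) = √((484/25) / (484/660969)) = 162.6000

162.6000


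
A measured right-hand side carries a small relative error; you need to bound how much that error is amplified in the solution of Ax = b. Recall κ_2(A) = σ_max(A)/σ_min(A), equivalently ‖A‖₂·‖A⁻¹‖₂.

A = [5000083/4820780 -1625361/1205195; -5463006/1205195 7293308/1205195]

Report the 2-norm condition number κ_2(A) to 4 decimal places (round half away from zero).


form AᵀA = [59787243653/2765011280 -19928671191/691252820; -19928671191/691252820 6642967277/172813205] with trace 33214944017/553002256 and determinant 923521/34562641
eigenvalues of AᵀA: λ = (tr ± √(tr²−4·det))/2 = 961/16, 15376/34562641
κ_2(A) = √(λ_max/λ_min) = √((961/16) / (15376/34562641)) = 367.4375

367.4375


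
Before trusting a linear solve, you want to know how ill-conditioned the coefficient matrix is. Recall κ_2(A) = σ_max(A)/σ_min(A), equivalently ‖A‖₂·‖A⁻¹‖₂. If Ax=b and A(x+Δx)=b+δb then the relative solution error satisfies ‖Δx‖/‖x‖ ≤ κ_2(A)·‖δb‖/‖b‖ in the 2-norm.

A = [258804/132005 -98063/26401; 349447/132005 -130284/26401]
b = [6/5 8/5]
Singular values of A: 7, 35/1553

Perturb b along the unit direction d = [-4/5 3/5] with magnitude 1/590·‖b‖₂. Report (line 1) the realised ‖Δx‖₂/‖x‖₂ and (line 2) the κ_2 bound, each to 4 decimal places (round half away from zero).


from the listed singular values, σ₁ = 7, σ_n = 35/1553
κ = σ_max/σ_min = 7/(35/1553) = 310.6000
worst-case relative error ≤ 310.6000 × 1/590 = 0.5264
solve Ax = b  →  x = [0.1345 -0.2521]
2-norm of b is 2.0000; of x, 0.2857
with δb = [-0.0027 0.0020], A·Δx = δb → ‖Δx‖ = 0.1504
realised ‖Δx‖/‖x‖ = 0.5264
so the bound is sharp here: realised error equals the bound

0.5264
0.5264


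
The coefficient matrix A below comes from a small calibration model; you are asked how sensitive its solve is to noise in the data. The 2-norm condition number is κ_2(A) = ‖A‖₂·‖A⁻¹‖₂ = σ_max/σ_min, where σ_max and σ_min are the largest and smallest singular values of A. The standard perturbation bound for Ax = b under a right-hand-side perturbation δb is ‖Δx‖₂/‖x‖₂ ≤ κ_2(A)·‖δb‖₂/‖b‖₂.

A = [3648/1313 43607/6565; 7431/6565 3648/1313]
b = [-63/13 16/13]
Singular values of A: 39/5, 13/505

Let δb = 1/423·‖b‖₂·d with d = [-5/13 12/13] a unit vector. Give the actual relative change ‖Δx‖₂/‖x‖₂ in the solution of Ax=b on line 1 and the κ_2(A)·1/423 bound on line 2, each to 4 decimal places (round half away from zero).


σ_max = 39/5, σ_min = 13/505
κ = σ_max/σ_min = (39/5)/(13/505) = 303.0000
κ_2(A)·‖δb‖/‖b‖ = 0.7163
solve Ax = b  →  x = [-107.7712 44.3491]
2-norm of b is 5.0000; of x, 116.5396
re-solving with b+δb shifts x by Δx of norm 0.4592
realised ‖Δx‖/‖x‖ = 0.0039
tightness: 0.0039 against a bound of 0.7163 (unrounded ratio ≈ 0.0055)

0.0039
0.7163


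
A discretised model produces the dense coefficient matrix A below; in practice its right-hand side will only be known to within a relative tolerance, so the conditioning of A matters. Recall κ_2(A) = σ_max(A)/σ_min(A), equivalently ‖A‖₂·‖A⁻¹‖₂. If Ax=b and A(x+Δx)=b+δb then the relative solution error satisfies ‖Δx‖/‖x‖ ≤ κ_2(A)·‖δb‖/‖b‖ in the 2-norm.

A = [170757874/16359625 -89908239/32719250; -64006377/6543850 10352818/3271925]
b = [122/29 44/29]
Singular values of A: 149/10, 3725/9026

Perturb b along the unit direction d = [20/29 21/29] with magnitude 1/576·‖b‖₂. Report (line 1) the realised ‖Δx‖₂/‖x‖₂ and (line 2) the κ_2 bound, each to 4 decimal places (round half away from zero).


largest singular value 149/10, smallest 3725/9026
condition number: (149/10) ÷ (3725/9026) = 36.1040
κ_2(A)·‖δb‖/‖b‖ = 0.0627
solve Ax = b  →  x = [2.8427 9.2671]
2-norm of b is 4.4721; of x, 9.6933
δb = ε·‖b‖·d = [0.0054 0.0056]; solving A·Δx = δb gives ‖Δx‖ = 0.0188
relative error = 0.0019
so the bound overstates the realised error by a factor of ≈ 32.2955 (computed from the unrounded values)

0.0019
0.0627


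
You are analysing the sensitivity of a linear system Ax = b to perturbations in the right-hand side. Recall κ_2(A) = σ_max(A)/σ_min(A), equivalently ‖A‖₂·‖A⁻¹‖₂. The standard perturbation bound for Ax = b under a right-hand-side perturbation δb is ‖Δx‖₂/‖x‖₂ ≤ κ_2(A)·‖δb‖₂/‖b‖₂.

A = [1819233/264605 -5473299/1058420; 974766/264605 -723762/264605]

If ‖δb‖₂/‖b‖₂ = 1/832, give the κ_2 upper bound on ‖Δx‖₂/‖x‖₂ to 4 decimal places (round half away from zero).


0.4677

form AᵀA = [2947942881/48453845 -8843737383/193815380; -8843737383/193815380 26531698869/775261520] with trace 14739756993/155052304 and determinant 2313441/38763076
λ_max, λ_min = (14739756993/155052304 ± √217254696942976913025/24041216975708416)/2 = 1521/16, 6084/9690769
κ = σ_max/σ_min = (39/4)/(78/3113) = 389.1250
κ_2(A)·‖δb‖/‖b‖ = 0.4677


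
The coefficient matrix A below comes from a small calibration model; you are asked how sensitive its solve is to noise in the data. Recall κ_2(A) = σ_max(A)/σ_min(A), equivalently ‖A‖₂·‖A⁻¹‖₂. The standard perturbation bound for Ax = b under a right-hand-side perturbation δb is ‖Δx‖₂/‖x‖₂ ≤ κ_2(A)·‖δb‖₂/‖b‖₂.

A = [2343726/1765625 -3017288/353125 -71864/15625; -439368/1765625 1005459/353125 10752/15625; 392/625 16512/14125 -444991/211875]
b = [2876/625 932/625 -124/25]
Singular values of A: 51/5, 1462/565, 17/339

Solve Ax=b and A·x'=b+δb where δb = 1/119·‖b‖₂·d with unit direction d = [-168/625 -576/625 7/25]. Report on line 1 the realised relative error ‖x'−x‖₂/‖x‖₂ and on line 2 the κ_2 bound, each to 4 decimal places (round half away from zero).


largest singular value 51/5, smallest 17/339
κ_2(A) = (51/5) / (17/339) = 203.4000
perturbation bound = 203.4000·1/119 = 1.7092
solve Ax = b  →  x = [-76.9044 -1.0735 -21.2019]
2-norm of b is 6.9282; of x, 79.7806
δb = ε·‖b‖·d = [-0.0156 -0.0537 0.0163]; solving A·Δx = δb gives ‖Δx‖ = 1.1610
realised ‖Δx‖/‖x‖ = 0.0146
tightness: 0.0146 against a bound of 1.7092 (unrounded ratio ≈ 0.0085)

0.0146
1.7092


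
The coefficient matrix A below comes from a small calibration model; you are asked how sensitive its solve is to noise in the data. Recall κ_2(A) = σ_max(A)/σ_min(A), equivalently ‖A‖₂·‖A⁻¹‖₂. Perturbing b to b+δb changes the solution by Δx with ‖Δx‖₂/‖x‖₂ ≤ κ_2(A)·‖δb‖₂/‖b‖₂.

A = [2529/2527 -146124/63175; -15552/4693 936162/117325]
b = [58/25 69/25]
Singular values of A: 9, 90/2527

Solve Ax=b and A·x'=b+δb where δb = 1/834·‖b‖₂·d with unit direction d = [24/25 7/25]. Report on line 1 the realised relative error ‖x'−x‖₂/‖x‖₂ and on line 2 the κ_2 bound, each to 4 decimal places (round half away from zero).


0.0014
0.3030

from the listed singular values, σ₁ = 9, σ_n = 90/2527
condition number: 9 ÷ (90/2527) = 252.7000
κ_2(A)·‖δb‖/‖b‖ = 0.3030
solve Ax = b  →  x = [77.6684 32.6026]
‖b‖₂ = 3.6056 and ‖x‖₂ = 84.2336
Δx = A⁻¹·δb where δb = 1/834·3.6056·d; ‖Δx‖ = 0.1214
realised ‖Δx‖/‖x‖ = 0.0014
tightness: 0.0014 against a bound of 0.3030 (unrounded ratio ≈ 0.0048)


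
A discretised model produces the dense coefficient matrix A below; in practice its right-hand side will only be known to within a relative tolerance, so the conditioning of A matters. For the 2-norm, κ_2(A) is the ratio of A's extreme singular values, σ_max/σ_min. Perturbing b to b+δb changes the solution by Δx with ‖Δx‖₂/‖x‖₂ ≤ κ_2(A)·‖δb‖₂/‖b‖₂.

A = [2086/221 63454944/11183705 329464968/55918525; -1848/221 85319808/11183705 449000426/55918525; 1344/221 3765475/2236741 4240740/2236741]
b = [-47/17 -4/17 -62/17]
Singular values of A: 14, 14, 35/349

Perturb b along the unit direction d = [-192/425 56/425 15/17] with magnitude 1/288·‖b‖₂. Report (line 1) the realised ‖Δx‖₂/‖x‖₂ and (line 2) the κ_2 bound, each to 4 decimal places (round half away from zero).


largest singular value 14, smallest 35/349
κ = σ_max/σ_min = 14/(35/349) = 139.6000
worst-case relative error ≤ 139.6000 × 1/288 = 0.4847
solve Ax = b  →  x = [-0.2363 14.3201 -13.8810]
‖b‖₂ = 4.5826 and ‖x‖₂ = 19.9450
δb = ε·‖b‖·d = [-0.0072 0.0021 0.0140]; solving A·Δx = δb gives ‖Δx‖ = 0.1587
dividing the unrounded norms, ‖Δx‖/‖x‖ = 0.0080
realised/bound (from unrounded values) ≈ 0.0164

0.0080
0.4847


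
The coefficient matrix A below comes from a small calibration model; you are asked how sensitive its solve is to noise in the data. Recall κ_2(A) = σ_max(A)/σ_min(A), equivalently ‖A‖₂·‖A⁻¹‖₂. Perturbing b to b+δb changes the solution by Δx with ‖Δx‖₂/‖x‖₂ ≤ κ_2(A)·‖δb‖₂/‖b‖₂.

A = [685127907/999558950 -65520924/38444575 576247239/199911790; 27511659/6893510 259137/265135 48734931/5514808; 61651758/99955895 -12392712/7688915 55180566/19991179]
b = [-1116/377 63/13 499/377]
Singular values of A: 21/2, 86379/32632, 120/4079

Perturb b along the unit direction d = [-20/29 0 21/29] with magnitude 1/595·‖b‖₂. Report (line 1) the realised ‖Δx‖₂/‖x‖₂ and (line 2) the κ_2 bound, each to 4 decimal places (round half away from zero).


0.0033
0.5999

from the listed singular values, σ₁ = 21/2, σ_n = 120/4079
κ_2(A) = (21/2) / (120/4079) = 356.9125
κ_2(A)·‖δb‖/‖b‖ = 0.5999
solve Ax = b  →  x = [-89.9261 29.6410 37.8819]
2-norm of b is 5.8310; of x, 101.9820
Δx = A⁻¹·δb where δb = 1/595·5.8310·d; ‖Δx‖ = 0.3331
dividing the unrounded norms, ‖Δx‖/‖x‖ = 0.0033
realised/bound (from unrounded values) ≈ 0.0054


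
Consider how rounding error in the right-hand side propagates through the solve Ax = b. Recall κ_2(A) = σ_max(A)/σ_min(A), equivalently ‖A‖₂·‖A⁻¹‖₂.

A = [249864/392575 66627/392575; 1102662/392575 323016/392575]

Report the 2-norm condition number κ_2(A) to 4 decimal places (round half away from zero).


form AᵀA = [152087508/18336125 44357544/18336125; 44357544/18336125 12942117/18336125] with trace 1320237/146689 and determinant 324/146689
char-poly roots: 9 and 36/146689
so κ_2 = √(9 / (36/146689)) = 191.5000

191.5000


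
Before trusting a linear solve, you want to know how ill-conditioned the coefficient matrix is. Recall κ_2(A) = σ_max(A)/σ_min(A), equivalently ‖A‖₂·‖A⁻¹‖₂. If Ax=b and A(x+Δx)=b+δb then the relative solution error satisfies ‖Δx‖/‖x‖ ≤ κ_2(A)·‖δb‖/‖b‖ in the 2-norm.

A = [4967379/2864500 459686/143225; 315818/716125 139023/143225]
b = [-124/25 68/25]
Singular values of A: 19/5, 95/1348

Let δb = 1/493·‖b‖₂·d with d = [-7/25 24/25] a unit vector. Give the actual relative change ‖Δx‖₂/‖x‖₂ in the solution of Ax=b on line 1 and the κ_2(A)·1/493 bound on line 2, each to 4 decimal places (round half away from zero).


0.0029
0.1094

σ_max = 19/5, σ_min = 95/1348
condition number: (19/5) ÷ (95/1348) = 53.9200
perturbation bound = 53.9200·1/493 = 0.1094
solve Ax = b  →  x = [-50.5759 25.7808]
‖b‖₂ = 5.6569 and ‖x‖₂ = 56.7677
Δx = A⁻¹·δb where δb = 1/493·5.6569·d; ‖Δx‖ = 0.1628
realised ‖Δx‖/‖x‖ = 0.0029
so the bound overstates the realised error by a factor of ≈ 38.1338 (computed from the unrounded values)


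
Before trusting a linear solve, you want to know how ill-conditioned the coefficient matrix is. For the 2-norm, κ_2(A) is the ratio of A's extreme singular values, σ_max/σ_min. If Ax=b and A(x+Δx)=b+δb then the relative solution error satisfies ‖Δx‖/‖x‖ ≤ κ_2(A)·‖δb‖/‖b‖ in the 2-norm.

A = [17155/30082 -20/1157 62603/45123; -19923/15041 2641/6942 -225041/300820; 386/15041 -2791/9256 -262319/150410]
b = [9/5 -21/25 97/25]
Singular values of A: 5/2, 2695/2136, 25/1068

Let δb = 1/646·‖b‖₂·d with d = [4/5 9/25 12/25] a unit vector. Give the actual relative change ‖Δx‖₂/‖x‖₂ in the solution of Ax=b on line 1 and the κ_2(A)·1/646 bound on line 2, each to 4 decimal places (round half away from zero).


0.0022
0.1653

σ_max = 5/2, σ_min = 25/1068
condition number: (5/2) ÷ (25/1068) = 106.8000
bound on ‖Δx‖/‖x‖: κ·ε = 106.8000·1/646 = 0.1653
solve Ax = b  →  x = [-43.6284 -119.2161 17.7452]
‖b‖ = 4.3589, ‖x‖ = 128.1827
re-solving with b+δb shifts x by Δx of norm 0.2883
dividing the unrounded norms, ‖Δx‖/‖x‖ = 0.0022
realised/bound (from unrounded values) ≈ 0.0136


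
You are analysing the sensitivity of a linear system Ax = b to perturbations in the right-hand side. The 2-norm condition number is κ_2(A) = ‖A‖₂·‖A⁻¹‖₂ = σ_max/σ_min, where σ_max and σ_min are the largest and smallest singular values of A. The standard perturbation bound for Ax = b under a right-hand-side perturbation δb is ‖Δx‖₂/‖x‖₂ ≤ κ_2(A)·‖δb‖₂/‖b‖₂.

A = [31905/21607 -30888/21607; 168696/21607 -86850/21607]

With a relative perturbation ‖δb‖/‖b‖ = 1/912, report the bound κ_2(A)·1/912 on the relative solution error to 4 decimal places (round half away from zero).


0.0170

form AᵀA = [17534961/277729 -9302040/277729; -9302040/277729 5054724/277729] with trace 78165/961 and determinant 26244/961
eigenvalues of AᵀA: λ = (tr ± √(tr²−4·det))/2 = 81, 324/961
so κ_2 = √(81 / (324/961)) = 15.5000
worst-case relative error ≤ 15.5000 × 1/912 = 0.0170


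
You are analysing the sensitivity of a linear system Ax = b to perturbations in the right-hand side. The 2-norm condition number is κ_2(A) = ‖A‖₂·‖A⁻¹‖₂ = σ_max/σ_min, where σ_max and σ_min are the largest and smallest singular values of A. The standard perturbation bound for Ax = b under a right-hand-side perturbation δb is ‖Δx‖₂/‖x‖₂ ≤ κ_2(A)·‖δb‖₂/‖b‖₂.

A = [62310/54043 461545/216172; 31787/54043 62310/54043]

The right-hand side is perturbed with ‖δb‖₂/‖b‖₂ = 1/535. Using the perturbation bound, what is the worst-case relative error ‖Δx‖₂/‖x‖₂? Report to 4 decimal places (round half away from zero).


0.1922

M = AᵀA = [16930621/10106041 63462735/20212082; 63462735/20212082 952056625/161696656]. tr(M)=4231649/559504, det(M)=25/4624
eigenvalues of AᵀA: λ = (tr ± √(tr²−4·det))/2 = 121/16, 25/34969
σ_max=√(121/16)=(11/4), σ_min=√(25/34969)=(5/187) → κ = 102.8500
perturbation bound = 102.8500·1/535 = 0.1922


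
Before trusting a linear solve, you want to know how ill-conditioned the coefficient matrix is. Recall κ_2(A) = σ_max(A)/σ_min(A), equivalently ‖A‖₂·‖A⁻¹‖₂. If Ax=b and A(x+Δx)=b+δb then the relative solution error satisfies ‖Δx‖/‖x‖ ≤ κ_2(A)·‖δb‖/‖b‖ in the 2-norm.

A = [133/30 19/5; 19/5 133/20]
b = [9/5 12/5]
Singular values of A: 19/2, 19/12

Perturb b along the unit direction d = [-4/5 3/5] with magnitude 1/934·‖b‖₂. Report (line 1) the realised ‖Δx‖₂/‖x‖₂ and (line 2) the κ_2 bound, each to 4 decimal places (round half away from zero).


0.0064
0.0064

from the listed singular values, σ₁ = 19/2, σ_n = 19/12
κ = σ_max/σ_min = (19/2)/(19/12) = 6.0000
perturbation bound = 6.0000·1/934 = 0.0064
solve Ax = b  →  x = [0.1895 0.2526]
‖b‖ = 3.0000, ‖x‖ = 0.3158
Δx = A⁻¹·δb where δb = 1/934·3.0000·d; ‖Δx‖ = 0.0020
relative error = 0.0064
realised/bound = 1 exactly: the bound is attained for this b and d


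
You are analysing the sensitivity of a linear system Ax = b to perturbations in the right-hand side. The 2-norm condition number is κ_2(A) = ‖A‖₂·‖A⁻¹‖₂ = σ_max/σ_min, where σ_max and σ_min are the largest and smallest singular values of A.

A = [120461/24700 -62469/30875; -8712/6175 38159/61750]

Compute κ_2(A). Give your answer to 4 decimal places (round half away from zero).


form AᵀA = [25160377/976144 -13103937/1220180; -13103937/1220180 27304981/6100900] with trace 4368221/144400 and determinant 14641/577600
solving λ² − 4368221/144400·λ + 14641/577600 = 0 gives λ = 121/4, 121/144400
κ = σ_max/σ_min = (11/2)/(11/380) = 190.0000

190.0000


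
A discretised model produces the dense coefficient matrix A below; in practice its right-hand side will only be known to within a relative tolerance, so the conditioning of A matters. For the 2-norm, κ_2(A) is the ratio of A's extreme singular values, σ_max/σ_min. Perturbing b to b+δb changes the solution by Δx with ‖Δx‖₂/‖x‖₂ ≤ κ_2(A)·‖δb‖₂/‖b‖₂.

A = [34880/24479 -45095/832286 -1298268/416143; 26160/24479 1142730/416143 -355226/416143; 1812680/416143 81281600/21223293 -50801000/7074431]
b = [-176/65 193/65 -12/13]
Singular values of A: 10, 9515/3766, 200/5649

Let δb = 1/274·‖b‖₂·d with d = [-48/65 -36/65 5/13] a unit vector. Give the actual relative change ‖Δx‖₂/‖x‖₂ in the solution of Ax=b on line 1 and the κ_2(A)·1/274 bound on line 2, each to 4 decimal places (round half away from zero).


from the listed singular values, σ₁ = 10, σ_n = 200/5649
condition number: 10 ÷ (200/5649) = 282.4500
κ_2(A)·‖δb‖/‖b‖ = 1.0308
solve Ax = b  →  x = [-0.0471 1.3554 0.8229]
‖b‖₂ = 4.1231 and ‖x‖₂ = 1.5863
Δx = A⁻¹·δb where δb = 1/274·4.1231·d; ‖Δx‖ = 0.4250
relative error = 0.2679
tightness: 0.2679 against a bound of 1.0308 (unrounded ratio ≈ 0.2599)

0.2679
1.0308


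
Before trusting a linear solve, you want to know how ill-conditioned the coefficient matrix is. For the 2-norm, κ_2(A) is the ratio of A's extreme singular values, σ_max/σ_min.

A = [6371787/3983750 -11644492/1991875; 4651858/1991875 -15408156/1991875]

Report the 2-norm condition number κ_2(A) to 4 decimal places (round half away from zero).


M = AᵀA = [5086352039281/634810562500 -4350986605098/158702640625; -4350986605098/158702640625 14920218610336/158702640625]. tr(M)=103627562369/1015696900, det(M)=416241604/253924225
char-poly roots: 10201/100 and 163216/10156969
so κ_2 = √((10201/100) / (163216/10156969)) = 79.6750

79.6750


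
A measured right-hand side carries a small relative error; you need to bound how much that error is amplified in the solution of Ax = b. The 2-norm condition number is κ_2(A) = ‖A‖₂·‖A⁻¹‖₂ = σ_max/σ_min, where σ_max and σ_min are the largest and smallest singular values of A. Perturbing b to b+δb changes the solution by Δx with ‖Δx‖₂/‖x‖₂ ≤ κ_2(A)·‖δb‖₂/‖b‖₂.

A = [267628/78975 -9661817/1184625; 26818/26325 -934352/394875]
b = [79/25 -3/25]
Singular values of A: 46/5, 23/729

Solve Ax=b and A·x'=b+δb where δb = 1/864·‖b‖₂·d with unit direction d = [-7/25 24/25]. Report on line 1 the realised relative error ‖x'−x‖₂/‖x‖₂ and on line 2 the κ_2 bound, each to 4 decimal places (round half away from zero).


largest singular value 46/5, smallest 23/729
κ_2(A) = (46/5) / (23/729) = 291.6000
perturbation bound = 291.6000·1/864 = 0.3375
solve Ax = b  →  x = [-29.1321 -12.4916]
2-norm of b is 3.1623; of x, 31.6973
δb = ε·‖b‖·d = [-0.0010 0.0035]; solving A·Δx = δb gives ‖Δx‖ = 0.1160
realised ‖Δx‖/‖x‖ = 0.0037
tightness: 0.0037 against a bound of 0.3375 (unrounded ratio ≈ 0.0108)

0.0037
0.3375


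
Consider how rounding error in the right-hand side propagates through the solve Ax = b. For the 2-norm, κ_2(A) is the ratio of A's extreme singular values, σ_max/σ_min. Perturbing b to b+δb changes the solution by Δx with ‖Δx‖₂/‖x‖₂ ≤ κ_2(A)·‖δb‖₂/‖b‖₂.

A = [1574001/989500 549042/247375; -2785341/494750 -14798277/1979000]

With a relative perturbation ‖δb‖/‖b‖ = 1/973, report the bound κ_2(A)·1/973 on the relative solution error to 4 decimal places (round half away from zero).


form AᵀA = [53615963349/1566576400 71480029257/1566576400; 71480029257/1566576400 381250588329/6266305600] with trace 23828577669/250652224 and determinant 1445900625/4010435584
solving λ² − 23828577669/250652224·λ + 1445900625/4010435584 = 0 gives λ = 1521/16, 950625/250652224
so κ_2 = √((1521/16) / (950625/250652224)) = 158.3200
κ_2(A)·‖δb‖/‖b‖ = 0.1627

0.1627


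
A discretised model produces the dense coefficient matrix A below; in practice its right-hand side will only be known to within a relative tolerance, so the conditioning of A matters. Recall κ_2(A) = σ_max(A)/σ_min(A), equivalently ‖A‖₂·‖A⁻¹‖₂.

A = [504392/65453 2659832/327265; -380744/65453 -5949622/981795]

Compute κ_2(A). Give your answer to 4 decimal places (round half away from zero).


338.5500

AᵀA = [399377283200/4284095209 1258015365040/12852285627; 1258015365040/12852285627 3962814334276/38556856881]; tr = 8985980836/45846441, det = 15366400/45846441
solving λ² − 8985980836/45846441·λ + 15366400/45846441 = 0 gives λ = 196, 78400/45846441
σ_max=√196=14, σ_min=√(78400/45846441)=(280/6771) → κ = 338.5500


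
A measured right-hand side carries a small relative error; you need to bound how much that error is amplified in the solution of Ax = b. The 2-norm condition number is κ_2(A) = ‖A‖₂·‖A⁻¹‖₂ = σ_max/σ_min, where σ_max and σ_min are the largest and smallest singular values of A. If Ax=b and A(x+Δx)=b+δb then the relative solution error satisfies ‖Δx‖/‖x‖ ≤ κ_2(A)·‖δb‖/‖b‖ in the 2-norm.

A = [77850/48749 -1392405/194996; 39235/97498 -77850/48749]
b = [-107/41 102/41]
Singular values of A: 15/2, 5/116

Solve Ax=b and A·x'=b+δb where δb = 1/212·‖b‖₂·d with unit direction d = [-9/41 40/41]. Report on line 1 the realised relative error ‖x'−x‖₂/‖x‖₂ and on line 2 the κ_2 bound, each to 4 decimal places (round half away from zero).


0.0057
0.8208

from the listed singular values, σ₁ = 15/2, σ_n = 5/116
condition number: (15/2) ÷ (5/116) = 174.0000
bound on ‖Δx‖/‖x‖: κ·ε = 174.0000·1/212 = 0.8208
solve Ax = b  →  x = [67.8439 15.5382]
‖b‖₂ = 3.6056 and ‖x‖₂ = 69.6005
δb = ε·‖b‖·d = [-0.0037 0.0166]; solving A·Δx = δb gives ‖Δx‖ = 0.3946
relative error = 0.0057
realised/bound (from unrounded values) ≈ 0.0069


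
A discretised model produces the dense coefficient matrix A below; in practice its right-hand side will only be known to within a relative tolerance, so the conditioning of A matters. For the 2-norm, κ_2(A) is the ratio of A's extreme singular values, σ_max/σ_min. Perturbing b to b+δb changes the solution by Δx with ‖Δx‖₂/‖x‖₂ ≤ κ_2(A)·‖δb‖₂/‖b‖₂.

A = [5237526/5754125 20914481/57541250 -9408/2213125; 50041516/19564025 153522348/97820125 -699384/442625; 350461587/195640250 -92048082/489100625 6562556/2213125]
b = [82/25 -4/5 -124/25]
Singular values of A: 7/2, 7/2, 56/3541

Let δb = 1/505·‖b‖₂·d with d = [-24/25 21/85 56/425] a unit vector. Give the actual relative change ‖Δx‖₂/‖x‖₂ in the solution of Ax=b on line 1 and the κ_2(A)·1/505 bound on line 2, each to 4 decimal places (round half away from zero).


from the listed singular values, σ₁ = 7/2, σ_n = 56/3541
κ = σ_max/σ_min = (7/2)/(56/3541) = 221.3125
worst-case relative error ≤ 221.3125 × 1/505 = 0.4382
solve Ax = b  →  x = [92.7385 -224.0580 -71.9171]
‖b‖₂ = 6.0000 and ‖x‖₂ = 252.9318
with δb = [-0.0114 0.0029 0.0016], A·Δx = δb → ‖Δx‖ = 0.7513
realised ‖Δx‖/‖x‖ = 0.0030
so the bound overstates the realised error by a factor of ≈ 147.5435 (computed from the unrounded values)

0.0030
0.4382


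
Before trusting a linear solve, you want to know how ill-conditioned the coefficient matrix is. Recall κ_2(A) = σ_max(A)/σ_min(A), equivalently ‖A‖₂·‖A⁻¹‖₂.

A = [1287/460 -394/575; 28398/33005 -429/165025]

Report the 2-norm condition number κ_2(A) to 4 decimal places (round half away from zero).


AᵀA = [5973464025/697171216 -167264955/87146402; -167264955/87146402 20458909/43573201]; tr = 3748249/414736, det = 140625/414736
λ_max, λ_min = (3748249/414736 ± √13816081566001/172005949696)/2 = 9, 15625/414736
so κ_2 = √(9 / (15625/414736)) = 15.4560

15.4560


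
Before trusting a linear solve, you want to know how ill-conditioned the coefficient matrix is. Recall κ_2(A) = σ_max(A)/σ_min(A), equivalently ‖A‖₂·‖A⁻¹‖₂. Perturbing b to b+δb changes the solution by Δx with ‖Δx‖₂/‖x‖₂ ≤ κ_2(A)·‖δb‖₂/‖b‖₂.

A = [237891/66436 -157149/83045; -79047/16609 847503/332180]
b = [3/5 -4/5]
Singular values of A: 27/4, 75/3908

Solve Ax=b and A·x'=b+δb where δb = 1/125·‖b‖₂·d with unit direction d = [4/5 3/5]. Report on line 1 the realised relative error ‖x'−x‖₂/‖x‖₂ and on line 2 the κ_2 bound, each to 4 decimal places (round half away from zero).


largest singular value 27/4, smallest 75/3908
κ_2(A) = (27/4) / (75/3908) = 351.7200
bound on ‖Δx‖/‖x‖: κ·ε = 351.7200·1/125 = 2.8138
solve Ax = b  →  x = [0.1307 -0.0697]
‖b‖₂ = 1.0000 and ‖x‖₂ = 0.1481
with δb = [0.0064 0.0048], A·Δx = δb → ‖Δx‖ = 0.4169
realised ‖Δx‖/‖x‖ = 2.8138
tightness: 2.8138 against a bound of 2.8138; the bound is attained (ratio 1)

2.8138
2.8138


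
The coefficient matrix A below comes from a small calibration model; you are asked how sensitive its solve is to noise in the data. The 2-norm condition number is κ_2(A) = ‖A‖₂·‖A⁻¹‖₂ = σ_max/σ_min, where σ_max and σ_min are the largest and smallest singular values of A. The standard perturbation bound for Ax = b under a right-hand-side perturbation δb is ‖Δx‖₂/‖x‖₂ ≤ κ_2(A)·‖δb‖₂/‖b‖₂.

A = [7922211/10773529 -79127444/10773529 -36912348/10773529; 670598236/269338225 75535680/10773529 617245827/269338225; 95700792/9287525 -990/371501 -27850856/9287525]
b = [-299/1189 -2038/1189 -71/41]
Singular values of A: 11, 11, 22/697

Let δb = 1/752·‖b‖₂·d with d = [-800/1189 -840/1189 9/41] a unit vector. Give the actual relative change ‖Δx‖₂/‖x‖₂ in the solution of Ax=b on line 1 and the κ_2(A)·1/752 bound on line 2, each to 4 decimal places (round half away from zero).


largest singular value 11, smallest 22/697
condition number: 11 ÷ (22/697) = 348.5000
perturbation bound = 348.5000·1/752 = 0.4634
solve Ax = b  →  x = [8.0042 -12.2692 28.0923]
‖b‖ = 2.4495, ‖x‖ = 31.6825
with δb = [-0.0022 -0.0023 0.0007], A·Δx = δb → ‖Δx‖ = 0.1032
realised ‖Δx‖/‖x‖ = 0.0033
tightness: 0.0033 against a bound of 0.4634 (unrounded ratio ≈ 0.0070)

0.0033
0.4634


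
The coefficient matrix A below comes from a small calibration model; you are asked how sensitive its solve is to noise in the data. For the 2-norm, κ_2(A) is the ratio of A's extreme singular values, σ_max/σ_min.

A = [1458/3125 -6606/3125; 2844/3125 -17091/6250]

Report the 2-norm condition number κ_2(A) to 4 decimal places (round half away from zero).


20.0000

form AᵀA = [408564/390625 -1357398/390625; -1357398/390625 18666369/1562500] with trace 32481/2500 and determinant 6561/15625
char-poly roots: 324/25 and 81/2500
so κ_2 = √((324/25) / (81/2500)) = 20.0000


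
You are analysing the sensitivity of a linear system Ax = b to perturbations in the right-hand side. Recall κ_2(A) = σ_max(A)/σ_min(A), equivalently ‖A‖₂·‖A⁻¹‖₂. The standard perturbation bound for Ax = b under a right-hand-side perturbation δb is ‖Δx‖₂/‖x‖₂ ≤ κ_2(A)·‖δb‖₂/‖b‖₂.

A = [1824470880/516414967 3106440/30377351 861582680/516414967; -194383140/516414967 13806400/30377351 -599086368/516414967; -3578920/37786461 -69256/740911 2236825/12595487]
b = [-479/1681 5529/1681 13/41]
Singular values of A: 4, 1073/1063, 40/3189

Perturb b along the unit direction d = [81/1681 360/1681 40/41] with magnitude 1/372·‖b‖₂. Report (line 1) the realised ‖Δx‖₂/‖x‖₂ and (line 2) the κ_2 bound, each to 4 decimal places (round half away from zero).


from the listed singular values, σ₁ = 4, σ_n = 40/3189
κ_2(A) = 4 / (40/3189) = 318.9000
κ_2(A)·‖δb‖/‖b‖ = 0.8573
solve Ax = b  →  x = [-16.6419 71.7442 30.6723]
‖b‖ = 3.3166, ‖x‖ = 79.7808
with δb = [0.0004 0.0019 0.0087], A·Δx = δb → ‖Δx‖ = 0.7108
dividing the unrounded norms, ‖Δx‖/‖x‖ = 0.0089
realised/bound (from unrounded values) ≈ 0.0104

0.0089
0.8573


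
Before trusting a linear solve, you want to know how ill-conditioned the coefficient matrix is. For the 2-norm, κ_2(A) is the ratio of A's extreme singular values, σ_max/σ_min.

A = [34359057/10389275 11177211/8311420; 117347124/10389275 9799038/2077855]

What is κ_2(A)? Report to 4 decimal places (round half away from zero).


399.5875

AᵀA = [23921427694401/172699256041 39868753111335/690797024164; 39868753111335/690797024164 66450735093825/2763188096656]; tr = 2657950166889/16350225424, det = 169130025/1021889089
eigenvalues of AᵀA: λ = (tr ± √(tr²−4·det))/2 = 2601/16, 1040400/1021889089
σ_max=√(2601/16)=(51/4), σ_min=√(1040400/1021889089)=(1020/31967) → κ = 399.5875


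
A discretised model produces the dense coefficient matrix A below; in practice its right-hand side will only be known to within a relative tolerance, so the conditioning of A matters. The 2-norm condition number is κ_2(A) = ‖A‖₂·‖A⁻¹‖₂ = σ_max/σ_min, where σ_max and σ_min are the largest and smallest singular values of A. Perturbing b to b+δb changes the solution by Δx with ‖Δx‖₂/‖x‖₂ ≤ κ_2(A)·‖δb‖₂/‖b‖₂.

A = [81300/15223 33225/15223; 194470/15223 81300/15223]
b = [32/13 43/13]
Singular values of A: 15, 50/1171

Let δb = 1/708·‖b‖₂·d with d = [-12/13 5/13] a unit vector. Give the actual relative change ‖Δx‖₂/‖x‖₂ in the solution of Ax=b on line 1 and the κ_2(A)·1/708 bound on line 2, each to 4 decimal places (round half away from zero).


σ_max = 15, σ_min = 50/1171
condition number: 15 ÷ (50/1171) = 351.3000
κ_2(A)·‖δb‖/‖b‖ = 0.4962
solve Ax = b  →  x = [9.2538 -21.5159]
2-norm of b is 4.1231; of x, 23.4215
with δb = [-0.0054 0.0022], A·Δx = δb → ‖Δx‖ = 0.1364
realised ‖Δx‖/‖x‖ = 0.0058
realised/bound (from unrounded values) ≈ 0.0117

0.0058
0.4962


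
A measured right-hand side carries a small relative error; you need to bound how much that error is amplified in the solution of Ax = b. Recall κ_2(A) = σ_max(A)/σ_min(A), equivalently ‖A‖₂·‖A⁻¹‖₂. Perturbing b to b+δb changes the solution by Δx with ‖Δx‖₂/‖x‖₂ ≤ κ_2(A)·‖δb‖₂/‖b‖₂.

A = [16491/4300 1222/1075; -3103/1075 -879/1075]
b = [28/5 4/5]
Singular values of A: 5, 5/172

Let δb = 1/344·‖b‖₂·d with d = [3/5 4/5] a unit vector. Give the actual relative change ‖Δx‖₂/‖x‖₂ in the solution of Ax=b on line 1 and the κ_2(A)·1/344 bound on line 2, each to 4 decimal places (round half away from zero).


largest singular value 5, smallest 5/172
condition number: 5 ÷ (5/172) = 172.0000
bound on ‖Δx‖/‖x‖: κ·ε = 172.0000·1/344 = 0.5000
solve Ax = b  →  x = [-37.7600 132.3200]
‖b‖₂ = 5.6569 and ‖x‖₂ = 137.6023
re-solving with b+δb shifts x by Δx of norm 0.5657
dividing the unrounded norms, ‖Δx‖/‖x‖ = 0.0041
realised/bound (from unrounded values) ≈ 0.0082

0.0041
0.5000


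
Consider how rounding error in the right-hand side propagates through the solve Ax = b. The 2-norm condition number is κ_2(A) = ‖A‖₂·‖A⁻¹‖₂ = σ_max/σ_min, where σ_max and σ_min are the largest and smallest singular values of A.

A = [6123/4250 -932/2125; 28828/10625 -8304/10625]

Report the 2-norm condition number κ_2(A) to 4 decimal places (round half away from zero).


160.0000

AᵀA = [14745649/1562500 -1075158/390625; -1075158/390625 313744/390625]; tr = 25601/2500, det = 64/15625
char-poly roots: 256/25 and 1/2500
so κ_2 = √((256/25) / (1/2500)) = 160.0000


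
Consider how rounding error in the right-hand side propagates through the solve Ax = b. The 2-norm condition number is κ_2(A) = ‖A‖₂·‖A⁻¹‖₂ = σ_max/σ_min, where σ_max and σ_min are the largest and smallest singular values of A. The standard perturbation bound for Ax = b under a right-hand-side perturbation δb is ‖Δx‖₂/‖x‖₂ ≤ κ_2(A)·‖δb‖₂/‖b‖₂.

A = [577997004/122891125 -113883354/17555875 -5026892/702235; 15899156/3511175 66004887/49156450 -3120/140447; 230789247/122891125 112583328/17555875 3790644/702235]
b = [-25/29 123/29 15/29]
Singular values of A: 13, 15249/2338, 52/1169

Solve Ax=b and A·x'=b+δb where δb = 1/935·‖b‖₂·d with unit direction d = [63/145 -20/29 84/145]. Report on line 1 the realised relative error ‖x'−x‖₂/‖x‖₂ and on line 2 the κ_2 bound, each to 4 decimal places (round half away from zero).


0.0016
0.3126

σ_max = 13, σ_min = 52/1169
condition number: 13 ÷ (52/1169) = 292.2500
κ_2(A)·‖δb‖/‖b‖ = 0.3126
solve Ax = b  →  x = [-12.5974 44.8337 -48.7845]
‖b‖ = 4.3589, ‖x‖ = 67.4439
re-solving with b+δb shifts x by Δx of norm 0.1048
relative error = 0.0016
so the bound overstates the realised error by a factor of ≈ 201.1451 (computed from the unrounded values)


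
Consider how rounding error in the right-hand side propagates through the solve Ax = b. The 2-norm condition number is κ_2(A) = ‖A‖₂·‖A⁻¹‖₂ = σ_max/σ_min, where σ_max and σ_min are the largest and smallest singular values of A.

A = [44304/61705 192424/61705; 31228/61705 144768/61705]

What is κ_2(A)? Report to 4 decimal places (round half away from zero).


150.5000

form AᵀA = [117521296/152300281 521838720/152300281; 521838720/152300281 2319390784/152300281] with trace 1449680/90601 and determinant 1024/90601
λ_max, λ_min = (1449680/90601 ± √2101201000704/8208541201)/2 = 16, 64/90601
σ_max=√16=4, σ_min=√(64/90601)=(8/301) → κ = 150.5000


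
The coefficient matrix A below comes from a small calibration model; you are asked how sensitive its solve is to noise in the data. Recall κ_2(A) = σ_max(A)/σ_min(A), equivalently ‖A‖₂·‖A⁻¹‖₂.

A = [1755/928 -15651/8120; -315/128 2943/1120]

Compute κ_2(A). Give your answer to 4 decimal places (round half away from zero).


89.6000

M = AᵀA = [132728625/13778944 -243824985/24113152; -243824985/24113152 448134849/42198016]. tr(M)=16259049/802816, det(M)=164025/3211264
solving λ² − 16259049/802816·λ + 164025/3211264 = 0 gives λ = 81/4, 2025/802816
so κ_2 = √((81/4) / (2025/802816)) = 89.6000


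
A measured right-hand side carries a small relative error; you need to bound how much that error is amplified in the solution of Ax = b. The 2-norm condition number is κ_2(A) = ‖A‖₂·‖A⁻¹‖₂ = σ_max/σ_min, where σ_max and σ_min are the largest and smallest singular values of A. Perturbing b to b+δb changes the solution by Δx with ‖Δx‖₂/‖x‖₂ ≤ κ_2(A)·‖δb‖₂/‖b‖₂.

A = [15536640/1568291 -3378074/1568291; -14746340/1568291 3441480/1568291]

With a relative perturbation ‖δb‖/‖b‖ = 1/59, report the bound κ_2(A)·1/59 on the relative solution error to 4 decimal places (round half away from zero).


AᵀA = [545590637200/2924538241 -122750480160/2924538241; -122750480160/2924538241 27651805636/2924538241]; tr = 341012756/1739761, det = 3841600/1739761
λ_max, λ_min = (341012756/1739761 ± √116262965891285136/3026768337121)/2 = 196, 19600/1739761
κ_2(A) = √(λ_max/λ_min) = √(196 / (19600/1739761)) = 131.9000
worst-case relative error ≤ 131.9000 × 1/59 = 2.2356

2.2356


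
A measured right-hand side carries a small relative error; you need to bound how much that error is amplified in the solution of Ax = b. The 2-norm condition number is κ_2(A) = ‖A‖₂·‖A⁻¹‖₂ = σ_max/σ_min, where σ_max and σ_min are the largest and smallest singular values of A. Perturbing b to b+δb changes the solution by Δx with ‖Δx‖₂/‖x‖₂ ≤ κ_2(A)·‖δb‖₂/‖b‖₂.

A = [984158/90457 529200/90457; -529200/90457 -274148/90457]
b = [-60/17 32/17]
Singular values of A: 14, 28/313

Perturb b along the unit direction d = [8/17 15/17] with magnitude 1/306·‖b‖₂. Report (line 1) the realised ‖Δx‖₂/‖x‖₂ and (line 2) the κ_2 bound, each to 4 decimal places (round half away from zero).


0.5114
0.5114

from the listed singular values, σ₁ = 14, σ_n = 28/313
κ = σ_max/σ_min = 14/(28/313) = 156.5000
worst-case relative error ≤ 156.5000 × 1/306 = 0.5114
solve Ax = b  →  x = [-0.2521 -0.1345]
2-norm of b is 4.0000; of x, 0.2857
Δx = A⁻¹·δb where δb = 1/306·4.0000·d; ‖Δx‖ = 0.1461
relative error = 0.5114
so the bound is sharp here: realised error equals the bound


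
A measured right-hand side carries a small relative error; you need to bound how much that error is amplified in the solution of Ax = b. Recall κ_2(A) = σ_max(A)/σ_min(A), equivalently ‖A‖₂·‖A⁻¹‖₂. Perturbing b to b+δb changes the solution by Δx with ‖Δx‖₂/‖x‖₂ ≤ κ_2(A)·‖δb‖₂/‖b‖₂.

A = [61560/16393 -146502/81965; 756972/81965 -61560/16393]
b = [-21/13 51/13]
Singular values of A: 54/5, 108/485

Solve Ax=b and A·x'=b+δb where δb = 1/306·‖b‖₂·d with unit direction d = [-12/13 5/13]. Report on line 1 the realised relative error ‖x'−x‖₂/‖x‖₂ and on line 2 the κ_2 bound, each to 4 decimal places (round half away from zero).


σ_max = 54/5, σ_min = 108/485
condition number: (54/5) ÷ (108/485) = 48.5000
bound on ‖Δx‖/‖x‖: κ·ε = 48.5000·1/306 = 0.1585
solve Ax = b  →  x = [5.4380 12.3291]
‖b‖ = 4.2426, ‖x‖ = 13.4751
Δx = A⁻¹·δb where δb = 1/306·4.2426·d; ‖Δx‖ = 0.0623
relative error = 0.0046
tightness: 0.0046 against a bound of 0.1585 (unrounded ratio ≈ 0.0292)

0.0046
0.1585
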